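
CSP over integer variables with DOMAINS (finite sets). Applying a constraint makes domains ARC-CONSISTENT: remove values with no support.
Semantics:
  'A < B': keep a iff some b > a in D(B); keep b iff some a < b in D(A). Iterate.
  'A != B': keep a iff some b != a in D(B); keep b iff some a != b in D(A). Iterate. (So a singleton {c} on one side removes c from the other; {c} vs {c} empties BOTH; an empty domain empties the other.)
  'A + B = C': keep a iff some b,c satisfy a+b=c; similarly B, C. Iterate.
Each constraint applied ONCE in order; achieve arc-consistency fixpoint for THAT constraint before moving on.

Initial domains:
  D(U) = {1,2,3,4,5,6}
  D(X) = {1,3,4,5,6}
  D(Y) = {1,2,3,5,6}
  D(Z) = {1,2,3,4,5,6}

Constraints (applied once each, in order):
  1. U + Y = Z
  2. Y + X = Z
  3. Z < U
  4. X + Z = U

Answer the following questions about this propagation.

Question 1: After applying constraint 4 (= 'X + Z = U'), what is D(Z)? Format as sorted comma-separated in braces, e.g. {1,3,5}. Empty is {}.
Constraint 1 (U + Y = Z) on D(U)={1,2,3,4,5,6} D(Y)={1,2,3,5,6} D(Z)={1,2,3,4,5,6}: U {1,2,3,4,5,6}->{1,2,3,4,5}; Y {1,2,3,5,6}->{1,2,3,5}; Z {1,2,3,4,5,6}->{2,3,4,5,6}
Constraint 2 (Y + X = Z) on D(Y)={1,2,3,5} D(X)={1,3,4,5,6} D(Z)={2,3,4,5,6}: X {1,3,4,5,6}->{1,3,4,5}
Constraint 3 (Z < U) on D(Z)={2,3,4,5,6} D(U)={1,2,3,4,5}: Z {2,3,4,5,6}->{2,3,4}; U {1,2,3,4,5}->{3,4,5}
Constraint 4 (X + Z = U) on D(X)={1,3,4,5} D(Z)={2,3,4} D(U)={3,4,5}: X {1,3,4,5}->{1,3}
So after constraint 4: D(Z) = {2,3,4}

Answer: {2,3,4}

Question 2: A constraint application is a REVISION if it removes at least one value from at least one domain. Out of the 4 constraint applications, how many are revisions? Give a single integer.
Answer: 4

Derivation:
Constraint 1 (U + Y = Z) on D(U)={1,2,3,4,5,6} D(Y)={1,2,3,5,6} D(Z)={1,2,3,4,5,6}: U {1,2,3,4,5,6}->{1,2,3,4,5}; Y {1,2,3,5,6}->{1,2,3,5}; Z {1,2,3,4,5,6}->{2,3,4,5,6} => REVISION
Constraint 2 (Y + X = Z) on D(Y)={1,2,3,5} D(X)={1,3,4,5,6} D(Z)={2,3,4,5,6}: X {1,3,4,5,6}->{1,3,4,5} => REVISION
Constraint 3 (Z < U) on D(Z)={2,3,4,5,6} D(U)={1,2,3,4,5}: Z {2,3,4,5,6}->{2,3,4}; U {1,2,3,4,5}->{3,4,5} => REVISION
Constraint 4 (X + Z = U) on D(X)={1,3,4,5} D(Z)={2,3,4} D(U)={3,4,5}: X {1,3,4,5}->{1,3} => REVISION
Total revisions = 4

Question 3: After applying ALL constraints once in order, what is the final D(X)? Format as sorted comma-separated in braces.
Answer: {1,3}

Derivation:
Constraint 1 (U + Y = Z) on D(U)={1,2,3,4,5,6} D(Y)={1,2,3,5,6} D(Z)={1,2,3,4,5,6}: U {1,2,3,4,5,6}->{1,2,3,4,5}; Y {1,2,3,5,6}->{1,2,3,5}; Z {1,2,3,4,5,6}->{2,3,4,5,6}
Constraint 2 (Y + X = Z) on D(Y)={1,2,3,5} D(X)={1,3,4,5,6} D(Z)={2,3,4,5,6}: X {1,3,4,5,6}->{1,3,4,5}
Constraint 3 (Z < U) on D(Z)={2,3,4,5,6} D(U)={1,2,3,4,5}: Z {2,3,4,5,6}->{2,3,4}; U {1,2,3,4,5}->{3,4,5}
Constraint 4 (X + Z = U) on D(X)={1,3,4,5} D(Z)={2,3,4} D(U)={3,4,5}: X {1,3,4,5}->{1,3}
So after all 4 constraints: D(X) = {1,3}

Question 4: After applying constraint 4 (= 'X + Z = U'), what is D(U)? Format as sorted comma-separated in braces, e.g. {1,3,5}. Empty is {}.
Constraint 1 (U + Y = Z) on D(U)={1,2,3,4,5,6} D(Y)={1,2,3,5,6} D(Z)={1,2,3,4,5,6}: U {1,2,3,4,5,6}->{1,2,3,4,5}; Y {1,2,3,5,6}->{1,2,3,5}; Z {1,2,3,4,5,6}->{2,3,4,5,6}
Constraint 2 (Y + X = Z) on D(Y)={1,2,3,5} D(X)={1,3,4,5,6} D(Z)={2,3,4,5,6}: X {1,3,4,5,6}->{1,3,4,5}
Constraint 3 (Z < U) on D(Z)={2,3,4,5,6} D(U)={1,2,3,4,5}: Z {2,3,4,5,6}->{2,3,4}; U {1,2,3,4,5}->{3,4,5}
Constraint 4 (X + Z = U) on D(X)={1,3,4,5} D(Z)={2,3,4} D(U)={3,4,5}: X {1,3,4,5}->{1,3}
So after constraint 4: D(U) = {3,4,5}

Answer: {3,4,5}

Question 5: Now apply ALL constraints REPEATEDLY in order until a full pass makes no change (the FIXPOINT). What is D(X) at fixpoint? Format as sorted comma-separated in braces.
pass 0 (initial): D(X)={1,3,4,5,6}
pass 1: U {1,2,3,4,5,6}->{3,4,5}; X {1,3,4,5,6}->{1,3}; Y {1,2,3,5,6}->{1,2,3,5}; Z {1,2,3,4,5,6}->{2,3,4}
pass 2: U {3,4,5}->{}; X {1,3}->{}; Y {1,2,3,5}->{1}; Z {2,3,4}->{}
pass 3: Y {1}->{}
pass 4: no change
Fixpoint after 4 passes: D(X) = {}

Answer: {}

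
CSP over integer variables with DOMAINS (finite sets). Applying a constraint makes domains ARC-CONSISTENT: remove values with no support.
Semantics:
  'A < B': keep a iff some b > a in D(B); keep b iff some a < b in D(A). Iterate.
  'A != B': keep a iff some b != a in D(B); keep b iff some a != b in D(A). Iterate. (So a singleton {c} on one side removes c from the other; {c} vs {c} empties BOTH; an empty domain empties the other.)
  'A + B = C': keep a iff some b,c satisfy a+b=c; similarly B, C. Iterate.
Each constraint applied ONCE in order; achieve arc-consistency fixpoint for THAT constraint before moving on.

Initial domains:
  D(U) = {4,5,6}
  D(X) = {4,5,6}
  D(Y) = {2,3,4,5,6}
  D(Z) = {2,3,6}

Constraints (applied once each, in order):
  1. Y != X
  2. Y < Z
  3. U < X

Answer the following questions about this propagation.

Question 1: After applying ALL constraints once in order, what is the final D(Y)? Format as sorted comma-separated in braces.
Constraint 1 (Y != X) on D(Y)={2,3,4,5,6} D(X)={4,5,6}: no change
Constraint 2 (Y < Z) on D(Y)={2,3,4,5,6} D(Z)={2,3,6}: Y {2,3,4,5,6}->{2,3,4,5}; Z {2,3,6}->{3,6}
Constraint 3 (U < X) on D(U)={4,5,6} D(X)={4,5,6}: U {4,5,6}->{4,5}; X {4,5,6}->{5,6}
So after all 3 constraints: D(Y) = {2,3,4,5}

Answer: {2,3,4,5}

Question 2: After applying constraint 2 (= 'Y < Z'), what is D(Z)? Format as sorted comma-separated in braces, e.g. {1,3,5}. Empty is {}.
Answer: {3,6}

Derivation:
Constraint 1 (Y != X) on D(Y)={2,3,4,5,6} D(X)={4,5,6}: no change
Constraint 2 (Y < Z) on D(Y)={2,3,4,5,6} D(Z)={2,3,6}: Y {2,3,4,5,6}->{2,3,4,5}; Z {2,3,6}->{3,6}
So after constraint 2: D(Z) = {3,6}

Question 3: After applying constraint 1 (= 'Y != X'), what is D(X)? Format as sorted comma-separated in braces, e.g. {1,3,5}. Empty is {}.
Answer: {4,5,6}

Derivation:
Constraint 1 (Y != X) on D(Y)={2,3,4,5,6} D(X)={4,5,6}: no change
So after constraint 1: D(X) = {4,5,6}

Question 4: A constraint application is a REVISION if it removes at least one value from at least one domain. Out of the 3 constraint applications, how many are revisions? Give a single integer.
Constraint 1 (Y != X) on D(Y)={2,3,4,5,6} D(X)={4,5,6}: no change => not a revision
Constraint 2 (Y < Z) on D(Y)={2,3,4,5,6} D(Z)={2,3,6}: Y {2,3,4,5,6}->{2,3,4,5}; Z {2,3,6}->{3,6} => REVISION
Constraint 3 (U < X) on D(U)={4,5,6} D(X)={4,5,6}: U {4,5,6}->{4,5}; X {4,5,6}->{5,6} => REVISION
Total revisions = 2

Answer: 2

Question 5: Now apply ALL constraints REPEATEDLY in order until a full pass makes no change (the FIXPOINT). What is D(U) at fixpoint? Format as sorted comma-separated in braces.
Answer: {4,5}

Derivation:
pass 0 (initial): D(U)={4,5,6}
pass 1: U {4,5,6}->{4,5}; X {4,5,6}->{5,6}; Y {2,3,4,5,6}->{2,3,4,5}; Z {2,3,6}->{3,6}
pass 2: no change
Fixpoint after 2 passes: D(U) = {4,5}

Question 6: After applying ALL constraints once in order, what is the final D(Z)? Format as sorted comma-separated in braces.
Answer: {3,6}

Derivation:
Constraint 1 (Y != X) on D(Y)={2,3,4,5,6} D(X)={4,5,6}: no change
Constraint 2 (Y < Z) on D(Y)={2,3,4,5,6} D(Z)={2,3,6}: Y {2,3,4,5,6}->{2,3,4,5}; Z {2,3,6}->{3,6}
Constraint 3 (U < X) on D(U)={4,5,6} D(X)={4,5,6}: U {4,5,6}->{4,5}; X {4,5,6}->{5,6}
So after all 3 constraints: D(Z) = {3,6}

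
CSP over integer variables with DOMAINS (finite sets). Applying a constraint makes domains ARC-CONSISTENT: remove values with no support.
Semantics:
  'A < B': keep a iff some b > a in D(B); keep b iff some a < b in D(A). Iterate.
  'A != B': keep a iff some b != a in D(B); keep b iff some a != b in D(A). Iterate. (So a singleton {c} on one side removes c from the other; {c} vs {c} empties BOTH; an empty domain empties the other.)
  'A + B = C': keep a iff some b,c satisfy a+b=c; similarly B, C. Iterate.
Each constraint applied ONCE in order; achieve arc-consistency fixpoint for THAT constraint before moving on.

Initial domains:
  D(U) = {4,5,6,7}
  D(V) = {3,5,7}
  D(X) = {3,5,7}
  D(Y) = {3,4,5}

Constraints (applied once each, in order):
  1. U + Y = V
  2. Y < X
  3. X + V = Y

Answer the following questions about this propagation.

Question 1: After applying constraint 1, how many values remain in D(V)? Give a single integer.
Answer: 1

Derivation:
Constraint 1 (U + Y = V) on D(U)={4,5,6,7} D(Y)={3,4,5} D(V)={3,5,7}: U {4,5,6,7}->{4}; Y {3,4,5}->{3}; V {3,5,7}->{7}
So after constraint 1: D(V)={7}, size = 1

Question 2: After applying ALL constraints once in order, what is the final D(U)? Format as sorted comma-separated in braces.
Constraint 1 (U + Y = V) on D(U)={4,5,6,7} D(Y)={3,4,5} D(V)={3,5,7}: U {4,5,6,7}->{4}; Y {3,4,5}->{3}; V {3,5,7}->{7}
Constraint 2 (Y < X) on D(Y)={3} D(X)={3,5,7}: X {3,5,7}->{5,7}
Constraint 3 (X + V = Y) on D(X)={5,7} D(V)={7} D(Y)={3}: X {5,7}->{}; V {7}->{}; Y {3}->{}
So after all 3 constraints: D(U) = {4}

Answer: {4}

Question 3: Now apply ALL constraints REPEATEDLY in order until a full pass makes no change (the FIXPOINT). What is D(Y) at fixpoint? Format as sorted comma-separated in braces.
Answer: {}

Derivation:
pass 0 (initial): D(Y)={3,4,5}
pass 1: U {4,5,6,7}->{4}; V {3,5,7}->{}; X {3,5,7}->{}; Y {3,4,5}->{}
pass 2: U {4}->{}
pass 3: no change
Fixpoint after 3 passes: D(Y) = {}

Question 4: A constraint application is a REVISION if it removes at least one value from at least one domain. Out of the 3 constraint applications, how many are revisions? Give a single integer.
Constraint 1 (U + Y = V) on D(U)={4,5,6,7} D(Y)={3,4,5} D(V)={3,5,7}: U {4,5,6,7}->{4}; Y {3,4,5}->{3}; V {3,5,7}->{7} => REVISION
Constraint 2 (Y < X) on D(Y)={3} D(X)={3,5,7}: X {3,5,7}->{5,7} => REVISION
Constraint 3 (X + V = Y) on D(X)={5,7} D(V)={7} D(Y)={3}: X {5,7}->{}; V {7}->{}; Y {3}->{} => REVISION
Total revisions = 3

Answer: 3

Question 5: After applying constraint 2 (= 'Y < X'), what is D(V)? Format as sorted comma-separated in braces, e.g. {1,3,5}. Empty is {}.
Answer: {7}

Derivation:
Constraint 1 (U + Y = V) on D(U)={4,5,6,7} D(Y)={3,4,5} D(V)={3,5,7}: U {4,5,6,7}->{4}; Y {3,4,5}->{3}; V {3,5,7}->{7}
Constraint 2 (Y < X) on D(Y)={3} D(X)={3,5,7}: X {3,5,7}->{5,7}
So after constraint 2: D(V) = {7}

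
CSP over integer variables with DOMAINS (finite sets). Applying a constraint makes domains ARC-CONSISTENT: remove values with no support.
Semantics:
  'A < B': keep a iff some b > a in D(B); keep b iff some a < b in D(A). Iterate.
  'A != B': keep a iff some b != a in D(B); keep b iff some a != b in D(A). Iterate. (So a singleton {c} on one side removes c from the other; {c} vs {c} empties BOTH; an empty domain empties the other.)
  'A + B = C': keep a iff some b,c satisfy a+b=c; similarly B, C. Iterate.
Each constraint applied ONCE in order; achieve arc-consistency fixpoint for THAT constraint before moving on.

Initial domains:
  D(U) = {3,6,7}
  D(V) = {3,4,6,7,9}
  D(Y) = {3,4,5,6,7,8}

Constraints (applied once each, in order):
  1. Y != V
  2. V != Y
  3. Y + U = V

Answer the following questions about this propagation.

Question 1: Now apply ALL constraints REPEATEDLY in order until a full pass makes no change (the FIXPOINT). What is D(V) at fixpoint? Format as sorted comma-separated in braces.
pass 0 (initial): D(V)={3,4,6,7,9}
pass 1: U {3,6,7}->{3,6}; V {3,4,6,7,9}->{6,7,9}; Y {3,4,5,6,7,8}->{3,4,6}
pass 2: no change
Fixpoint after 2 passes: D(V) = {6,7,9}

Answer: {6,7,9}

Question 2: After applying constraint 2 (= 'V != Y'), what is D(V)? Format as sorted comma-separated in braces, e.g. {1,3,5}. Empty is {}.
Constraint 1 (Y != V) on D(Y)={3,4,5,6,7,8} D(V)={3,4,6,7,9}: no change
Constraint 2 (V != Y) on D(V)={3,4,6,7,9} D(Y)={3,4,5,6,7,8}: no change
So after constraint 2: D(V) = {3,4,6,7,9}

Answer: {3,4,6,7,9}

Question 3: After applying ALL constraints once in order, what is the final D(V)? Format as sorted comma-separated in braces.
Answer: {6,7,9}

Derivation:
Constraint 1 (Y != V) on D(Y)={3,4,5,6,7,8} D(V)={3,4,6,7,9}: no change
Constraint 2 (V != Y) on D(V)={3,4,6,7,9} D(Y)={3,4,5,6,7,8}: no change
Constraint 3 (Y + U = V) on D(Y)={3,4,5,6,7,8} D(U)={3,6,7} D(V)={3,4,6,7,9}: Y {3,4,5,6,7,8}->{3,4,6}; U {3,6,7}->{3,6}; V {3,4,6,7,9}->{6,7,9}
So after all 3 constraints: D(V) = {6,7,9}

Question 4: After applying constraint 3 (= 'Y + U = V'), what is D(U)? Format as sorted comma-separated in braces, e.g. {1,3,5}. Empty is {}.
Constraint 1 (Y != V) on D(Y)={3,4,5,6,7,8} D(V)={3,4,6,7,9}: no change
Constraint 2 (V != Y) on D(V)={3,4,6,7,9} D(Y)={3,4,5,6,7,8}: no change
Constraint 3 (Y + U = V) on D(Y)={3,4,5,6,7,8} D(U)={3,6,7} D(V)={3,4,6,7,9}: Y {3,4,5,6,7,8}->{3,4,6}; U {3,6,7}->{3,6}; V {3,4,6,7,9}->{6,7,9}
So after constraint 3: D(U) = {3,6}

Answer: {3,6}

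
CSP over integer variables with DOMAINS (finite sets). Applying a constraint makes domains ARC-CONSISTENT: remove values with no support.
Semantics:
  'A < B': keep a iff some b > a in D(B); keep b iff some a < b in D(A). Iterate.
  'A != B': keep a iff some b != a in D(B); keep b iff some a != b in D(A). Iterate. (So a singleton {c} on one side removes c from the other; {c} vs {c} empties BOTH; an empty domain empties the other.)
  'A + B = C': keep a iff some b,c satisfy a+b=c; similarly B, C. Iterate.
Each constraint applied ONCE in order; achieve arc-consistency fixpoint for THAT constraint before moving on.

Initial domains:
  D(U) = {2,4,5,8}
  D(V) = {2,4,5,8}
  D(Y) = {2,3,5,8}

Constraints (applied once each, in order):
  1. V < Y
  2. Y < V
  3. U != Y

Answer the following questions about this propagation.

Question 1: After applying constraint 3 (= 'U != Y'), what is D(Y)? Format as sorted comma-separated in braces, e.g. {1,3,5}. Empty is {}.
Constraint 1 (V < Y) on D(V)={2,4,5,8} D(Y)={2,3,5,8}: V {2,4,5,8}->{2,4,5}; Y {2,3,5,8}->{3,5,8}
Constraint 2 (Y < V) on D(Y)={3,5,8} D(V)={2,4,5}: Y {3,5,8}->{3}; V {2,4,5}->{4,5}
Constraint 3 (U != Y) on D(U)={2,4,5,8} D(Y)={3}: no change
So after constraint 3: D(Y) = {3}

Answer: {3}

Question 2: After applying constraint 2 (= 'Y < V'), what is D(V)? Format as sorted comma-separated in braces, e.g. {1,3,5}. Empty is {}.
Answer: {4,5}

Derivation:
Constraint 1 (V < Y) on D(V)={2,4,5,8} D(Y)={2,3,5,8}: V {2,4,5,8}->{2,4,5}; Y {2,3,5,8}->{3,5,8}
Constraint 2 (Y < V) on D(Y)={3,5,8} D(V)={2,4,5}: Y {3,5,8}->{3}; V {2,4,5}->{4,5}
So after constraint 2: D(V) = {4,5}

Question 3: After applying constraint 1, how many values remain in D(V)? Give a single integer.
Answer: 3

Derivation:
Constraint 1 (V < Y) on D(V)={2,4,5,8} D(Y)={2,3,5,8}: V {2,4,5,8}->{2,4,5}; Y {2,3,5,8}->{3,5,8}
So after constraint 1: D(V)={2,4,5}, size = 3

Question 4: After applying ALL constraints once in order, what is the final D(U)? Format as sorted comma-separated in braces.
Answer: {2,4,5,8}

Derivation:
Constraint 1 (V < Y) on D(V)={2,4,5,8} D(Y)={2,3,5,8}: V {2,4,5,8}->{2,4,5}; Y {2,3,5,8}->{3,5,8}
Constraint 2 (Y < V) on D(Y)={3,5,8} D(V)={2,4,5}: Y {3,5,8}->{3}; V {2,4,5}->{4,5}
Constraint 3 (U != Y) on D(U)={2,4,5,8} D(Y)={3}: no change
So after all 3 constraints: D(U) = {2,4,5,8}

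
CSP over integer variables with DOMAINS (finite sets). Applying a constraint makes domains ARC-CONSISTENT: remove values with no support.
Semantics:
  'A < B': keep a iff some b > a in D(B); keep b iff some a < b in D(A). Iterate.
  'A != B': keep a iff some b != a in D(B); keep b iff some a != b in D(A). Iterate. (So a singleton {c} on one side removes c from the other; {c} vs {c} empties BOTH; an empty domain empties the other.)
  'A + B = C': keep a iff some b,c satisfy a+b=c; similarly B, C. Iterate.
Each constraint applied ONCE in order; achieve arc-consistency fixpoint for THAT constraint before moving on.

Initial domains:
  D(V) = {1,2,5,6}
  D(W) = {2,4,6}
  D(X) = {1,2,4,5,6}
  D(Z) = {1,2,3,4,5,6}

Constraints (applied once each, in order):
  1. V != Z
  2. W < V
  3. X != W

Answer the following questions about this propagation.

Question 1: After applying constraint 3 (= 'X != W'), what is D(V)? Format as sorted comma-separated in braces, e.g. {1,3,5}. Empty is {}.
Constraint 1 (V != Z) on D(V)={1,2,5,6} D(Z)={1,2,3,4,5,6}: no change
Constraint 2 (W < V) on D(W)={2,4,6} D(V)={1,2,5,6}: W {2,4,6}->{2,4}; V {1,2,5,6}->{5,6}
Constraint 3 (X != W) on D(X)={1,2,4,5,6} D(W)={2,4}: no change
So after constraint 3: D(V) = {5,6}

Answer: {5,6}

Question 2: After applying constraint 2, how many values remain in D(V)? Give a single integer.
Constraint 1 (V != Z) on D(V)={1,2,5,6} D(Z)={1,2,3,4,5,6}: no change
Constraint 2 (W < V) on D(W)={2,4,6} D(V)={1,2,5,6}: W {2,4,6}->{2,4}; V {1,2,5,6}->{5,6}
So after constraint 2: D(V)={5,6}, size = 2

Answer: 2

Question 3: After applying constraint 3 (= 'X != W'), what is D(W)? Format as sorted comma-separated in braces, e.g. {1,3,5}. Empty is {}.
Constraint 1 (V != Z) on D(V)={1,2,5,6} D(Z)={1,2,3,4,5,6}: no change
Constraint 2 (W < V) on D(W)={2,4,6} D(V)={1,2,5,6}: W {2,4,6}->{2,4}; V {1,2,5,6}->{5,6}
Constraint 3 (X != W) on D(X)={1,2,4,5,6} D(W)={2,4}: no change
So after constraint 3: D(W) = {2,4}

Answer: {2,4}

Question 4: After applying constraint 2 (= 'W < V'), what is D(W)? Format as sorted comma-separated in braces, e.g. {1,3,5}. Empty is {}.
Answer: {2,4}

Derivation:
Constraint 1 (V != Z) on D(V)={1,2,5,6} D(Z)={1,2,3,4,5,6}: no change
Constraint 2 (W < V) on D(W)={2,4,6} D(V)={1,2,5,6}: W {2,4,6}->{2,4}; V {1,2,5,6}->{5,6}
So after constraint 2: D(W) = {2,4}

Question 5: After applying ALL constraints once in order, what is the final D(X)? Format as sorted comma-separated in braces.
Constraint 1 (V != Z) on D(V)={1,2,5,6} D(Z)={1,2,3,4,5,6}: no change
Constraint 2 (W < V) on D(W)={2,4,6} D(V)={1,2,5,6}: W {2,4,6}->{2,4}; V {1,2,5,6}->{5,6}
Constraint 3 (X != W) on D(X)={1,2,4,5,6} D(W)={2,4}: no change
So after all 3 constraints: D(X) = {1,2,4,5,6}

Answer: {1,2,4,5,6}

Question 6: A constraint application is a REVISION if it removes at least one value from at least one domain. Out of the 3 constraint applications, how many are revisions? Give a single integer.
Constraint 1 (V != Z) on D(V)={1,2,5,6} D(Z)={1,2,3,4,5,6}: no change => not a revision
Constraint 2 (W < V) on D(W)={2,4,6} D(V)={1,2,5,6}: W {2,4,6}->{2,4}; V {1,2,5,6}->{5,6} => REVISION
Constraint 3 (X != W) on D(X)={1,2,4,5,6} D(W)={2,4}: no change => not a revision
Total revisions = 1

Answer: 1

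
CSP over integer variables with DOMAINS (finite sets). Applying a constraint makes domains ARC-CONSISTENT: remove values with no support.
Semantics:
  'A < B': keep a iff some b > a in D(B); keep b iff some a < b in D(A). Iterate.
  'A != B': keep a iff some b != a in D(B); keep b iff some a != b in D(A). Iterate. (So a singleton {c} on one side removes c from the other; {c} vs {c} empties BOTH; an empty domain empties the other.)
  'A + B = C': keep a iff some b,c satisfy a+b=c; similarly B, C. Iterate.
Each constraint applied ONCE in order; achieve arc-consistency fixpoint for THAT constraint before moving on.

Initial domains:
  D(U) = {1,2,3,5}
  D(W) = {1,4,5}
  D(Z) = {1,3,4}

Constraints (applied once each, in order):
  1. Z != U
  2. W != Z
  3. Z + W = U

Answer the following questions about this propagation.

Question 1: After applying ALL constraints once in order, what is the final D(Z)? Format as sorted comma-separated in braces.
Answer: {1,4}

Derivation:
Constraint 1 (Z != U) on D(Z)={1,3,4} D(U)={1,2,3,5}: no change
Constraint 2 (W != Z) on D(W)={1,4,5} D(Z)={1,3,4}: no change
Constraint 3 (Z + W = U) on D(Z)={1,3,4} D(W)={1,4,5} D(U)={1,2,3,5}: Z {1,3,4}->{1,4}; W {1,4,5}->{1,4}; U {1,2,3,5}->{2,5}
So after all 3 constraints: D(Z) = {1,4}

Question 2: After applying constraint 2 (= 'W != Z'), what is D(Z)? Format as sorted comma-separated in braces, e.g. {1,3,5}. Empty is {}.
Constraint 1 (Z != U) on D(Z)={1,3,4} D(U)={1,2,3,5}: no change
Constraint 2 (W != Z) on D(W)={1,4,5} D(Z)={1,3,4}: no change
So after constraint 2: D(Z) = {1,3,4}

Answer: {1,3,4}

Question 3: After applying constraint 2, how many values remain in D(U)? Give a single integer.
Answer: 4

Derivation:
Constraint 1 (Z != U) on D(Z)={1,3,4} D(U)={1,2,3,5}: no change
Constraint 2 (W != Z) on D(W)={1,4,5} D(Z)={1,3,4}: no change
So after constraint 2: D(U)={1,2,3,5}, size = 4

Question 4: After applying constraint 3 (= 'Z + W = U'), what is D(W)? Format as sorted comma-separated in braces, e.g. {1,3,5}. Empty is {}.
Constraint 1 (Z != U) on D(Z)={1,3,4} D(U)={1,2,3,5}: no change
Constraint 2 (W != Z) on D(W)={1,4,5} D(Z)={1,3,4}: no change
Constraint 3 (Z + W = U) on D(Z)={1,3,4} D(W)={1,4,5} D(U)={1,2,3,5}: Z {1,3,4}->{1,4}; W {1,4,5}->{1,4}; U {1,2,3,5}->{2,5}
So after constraint 3: D(W) = {1,4}

Answer: {1,4}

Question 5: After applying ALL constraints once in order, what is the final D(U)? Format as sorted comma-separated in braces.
Constraint 1 (Z != U) on D(Z)={1,3,4} D(U)={1,2,3,5}: no change
Constraint 2 (W != Z) on D(W)={1,4,5} D(Z)={1,3,4}: no change
Constraint 3 (Z + W = U) on D(Z)={1,3,4} D(W)={1,4,5} D(U)={1,2,3,5}: Z {1,3,4}->{1,4}; W {1,4,5}->{1,4}; U {1,2,3,5}->{2,5}
So after all 3 constraints: D(U) = {2,5}

Answer: {2,5}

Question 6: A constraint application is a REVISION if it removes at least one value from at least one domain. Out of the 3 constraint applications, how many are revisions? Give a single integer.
Answer: 1

Derivation:
Constraint 1 (Z != U) on D(Z)={1,3,4} D(U)={1,2,3,5}: no change => not a revision
Constraint 2 (W != Z) on D(W)={1,4,5} D(Z)={1,3,4}: no change => not a revision
Constraint 3 (Z + W = U) on D(Z)={1,3,4} D(W)={1,4,5} D(U)={1,2,3,5}: Z {1,3,4}->{1,4}; W {1,4,5}->{1,4}; U {1,2,3,5}->{2,5} => REVISION
Total revisions = 1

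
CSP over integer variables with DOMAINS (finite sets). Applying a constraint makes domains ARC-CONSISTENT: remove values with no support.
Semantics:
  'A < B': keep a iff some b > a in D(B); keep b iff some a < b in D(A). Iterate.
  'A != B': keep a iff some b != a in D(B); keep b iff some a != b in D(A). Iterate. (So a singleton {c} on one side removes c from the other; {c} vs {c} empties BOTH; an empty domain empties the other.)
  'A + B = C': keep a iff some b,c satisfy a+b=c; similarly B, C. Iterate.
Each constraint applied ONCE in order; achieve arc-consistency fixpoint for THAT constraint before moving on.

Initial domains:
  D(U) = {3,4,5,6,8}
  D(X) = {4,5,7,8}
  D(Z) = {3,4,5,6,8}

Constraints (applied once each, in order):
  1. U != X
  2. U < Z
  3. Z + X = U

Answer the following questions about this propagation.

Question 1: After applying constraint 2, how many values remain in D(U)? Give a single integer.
Constraint 1 (U != X) on D(U)={3,4,5,6,8} D(X)={4,5,7,8}: no change
Constraint 2 (U < Z) on D(U)={3,4,5,6,8} D(Z)={3,4,5,6,8}: U {3,4,5,6,8}->{3,4,5,6}; Z {3,4,5,6,8}->{4,5,6,8}
So after constraint 2: D(U)={3,4,5,6}, size = 4

Answer: 4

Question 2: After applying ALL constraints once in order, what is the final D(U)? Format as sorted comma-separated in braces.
Constraint 1 (U != X) on D(U)={3,4,5,6,8} D(X)={4,5,7,8}: no change
Constraint 2 (U < Z) on D(U)={3,4,5,6,8} D(Z)={3,4,5,6,8}: U {3,4,5,6,8}->{3,4,5,6}; Z {3,4,5,6,8}->{4,5,6,8}
Constraint 3 (Z + X = U) on D(Z)={4,5,6,8} D(X)={4,5,7,8} D(U)={3,4,5,6}: Z {4,5,6,8}->{}; X {4,5,7,8}->{}; U {3,4,5,6}->{}
So after all 3 constraints: D(U) = {}

Answer: {}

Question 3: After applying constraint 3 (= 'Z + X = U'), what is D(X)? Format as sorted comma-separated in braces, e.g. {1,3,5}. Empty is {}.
Constraint 1 (U != X) on D(U)={3,4,5,6,8} D(X)={4,5,7,8}: no change
Constraint 2 (U < Z) on D(U)={3,4,5,6,8} D(Z)={3,4,5,6,8}: U {3,4,5,6,8}->{3,4,5,6}; Z {3,4,5,6,8}->{4,5,6,8}
Constraint 3 (Z + X = U) on D(Z)={4,5,6,8} D(X)={4,5,7,8} D(U)={3,4,5,6}: Z {4,5,6,8}->{}; X {4,5,7,8}->{}; U {3,4,5,6}->{}
So after constraint 3: D(X) = {}

Answer: {}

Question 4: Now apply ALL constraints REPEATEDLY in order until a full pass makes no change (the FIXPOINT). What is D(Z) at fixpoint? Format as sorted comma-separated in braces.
Answer: {}

Derivation:
pass 0 (initial): D(Z)={3,4,5,6,8}
pass 1: U {3,4,5,6,8}->{}; X {4,5,7,8}->{}; Z {3,4,5,6,8}->{}
pass 2: no change
Fixpoint after 2 passes: D(Z) = {}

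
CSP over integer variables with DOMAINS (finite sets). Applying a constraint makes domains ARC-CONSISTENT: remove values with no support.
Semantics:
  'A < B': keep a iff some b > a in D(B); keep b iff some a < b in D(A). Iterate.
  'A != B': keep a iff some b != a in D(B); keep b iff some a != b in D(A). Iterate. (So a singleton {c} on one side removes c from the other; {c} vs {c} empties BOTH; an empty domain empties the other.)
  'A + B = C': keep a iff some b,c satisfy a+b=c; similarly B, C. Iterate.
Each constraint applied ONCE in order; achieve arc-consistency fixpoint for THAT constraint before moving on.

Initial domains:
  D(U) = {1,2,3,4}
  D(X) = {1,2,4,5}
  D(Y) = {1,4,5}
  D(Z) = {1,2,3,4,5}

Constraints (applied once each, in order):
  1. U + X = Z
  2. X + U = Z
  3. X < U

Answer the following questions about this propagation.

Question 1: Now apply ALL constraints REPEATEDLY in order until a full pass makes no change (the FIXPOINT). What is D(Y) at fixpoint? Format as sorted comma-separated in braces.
pass 0 (initial): D(Y)={1,4,5}
pass 1: U {1,2,3,4}->{2,3,4}; X {1,2,4,5}->{1,2}; Z {1,2,3,4,5}->{2,3,4,5}
pass 2: Z {2,3,4,5}->{3,4,5}
pass 3: no change
Fixpoint after 3 passes: D(Y) = {1,4,5}

Answer: {1,4,5}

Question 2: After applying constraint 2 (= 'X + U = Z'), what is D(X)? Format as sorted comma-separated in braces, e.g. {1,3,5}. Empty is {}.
Constraint 1 (U + X = Z) on D(U)={1,2,3,4} D(X)={1,2,4,5} D(Z)={1,2,3,4,5}: X {1,2,4,5}->{1,2,4}; Z {1,2,3,4,5}->{2,3,4,5}
Constraint 2 (X + U = Z) on D(X)={1,2,4} D(U)={1,2,3,4} D(Z)={2,3,4,5}: no change
So after constraint 2: D(X) = {1,2,4}

Answer: {1,2,4}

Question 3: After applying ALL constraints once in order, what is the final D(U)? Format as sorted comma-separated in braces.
Constraint 1 (U + X = Z) on D(U)={1,2,3,4} D(X)={1,2,4,5} D(Z)={1,2,3,4,5}: X {1,2,4,5}->{1,2,4}; Z {1,2,3,4,5}->{2,3,4,5}
Constraint 2 (X + U = Z) on D(X)={1,2,4} D(U)={1,2,3,4} D(Z)={2,3,4,5}: no change
Constraint 3 (X < U) on D(X)={1,2,4} D(U)={1,2,3,4}: X {1,2,4}->{1,2}; U {1,2,3,4}->{2,3,4}
So after all 3 constraints: D(U) = {2,3,4}

Answer: {2,3,4}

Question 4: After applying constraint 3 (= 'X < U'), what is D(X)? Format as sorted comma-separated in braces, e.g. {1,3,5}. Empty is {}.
Answer: {1,2}

Derivation:
Constraint 1 (U + X = Z) on D(U)={1,2,3,4} D(X)={1,2,4,5} D(Z)={1,2,3,4,5}: X {1,2,4,5}->{1,2,4}; Z {1,2,3,4,5}->{2,3,4,5}
Constraint 2 (X + U = Z) on D(X)={1,2,4} D(U)={1,2,3,4} D(Z)={2,3,4,5}: no change
Constraint 3 (X < U) on D(X)={1,2,4} D(U)={1,2,3,4}: X {1,2,4}->{1,2}; U {1,2,3,4}->{2,3,4}
So after constraint 3: D(X) = {1,2}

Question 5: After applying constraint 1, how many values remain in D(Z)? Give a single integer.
Constraint 1 (U + X = Z) on D(U)={1,2,3,4} D(X)={1,2,4,5} D(Z)={1,2,3,4,5}: X {1,2,4,5}->{1,2,4}; Z {1,2,3,4,5}->{2,3,4,5}
So after constraint 1: D(Z)={2,3,4,5}, size = 4

Answer: 4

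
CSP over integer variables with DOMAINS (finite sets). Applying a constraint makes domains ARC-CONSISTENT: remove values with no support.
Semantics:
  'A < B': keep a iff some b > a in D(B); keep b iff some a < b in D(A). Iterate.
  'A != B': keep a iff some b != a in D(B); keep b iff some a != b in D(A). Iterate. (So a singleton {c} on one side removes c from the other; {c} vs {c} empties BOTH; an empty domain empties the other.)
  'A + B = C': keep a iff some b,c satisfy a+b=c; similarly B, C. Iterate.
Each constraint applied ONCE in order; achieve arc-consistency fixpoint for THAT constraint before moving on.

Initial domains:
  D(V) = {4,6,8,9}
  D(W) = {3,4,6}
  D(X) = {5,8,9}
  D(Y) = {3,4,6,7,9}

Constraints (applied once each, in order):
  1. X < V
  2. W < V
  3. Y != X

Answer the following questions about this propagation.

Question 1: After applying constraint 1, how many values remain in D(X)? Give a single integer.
Constraint 1 (X < V) on D(X)={5,8,9} D(V)={4,6,8,9}: X {5,8,9}->{5,8}; V {4,6,8,9}->{6,8,9}
So after constraint 1: D(X)={5,8}, size = 2

Answer: 2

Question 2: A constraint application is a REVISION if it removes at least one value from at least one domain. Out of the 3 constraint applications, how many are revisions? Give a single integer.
Constraint 1 (X < V) on D(X)={5,8,9} D(V)={4,6,8,9}: X {5,8,9}->{5,8}; V {4,6,8,9}->{6,8,9} => REVISION
Constraint 2 (W < V) on D(W)={3,4,6} D(V)={6,8,9}: no change => not a revision
Constraint 3 (Y != X) on D(Y)={3,4,6,7,9} D(X)={5,8}: no change => not a revision
Total revisions = 1

Answer: 1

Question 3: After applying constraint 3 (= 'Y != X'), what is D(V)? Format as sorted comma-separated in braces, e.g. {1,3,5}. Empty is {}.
Constraint 1 (X < V) on D(X)={5,8,9} D(V)={4,6,8,9}: X {5,8,9}->{5,8}; V {4,6,8,9}->{6,8,9}
Constraint 2 (W < V) on D(W)={3,4,6} D(V)={6,8,9}: no change
Constraint 3 (Y != X) on D(Y)={3,4,6,7,9} D(X)={5,8}: no change
So after constraint 3: D(V) = {6,8,9}

Answer: {6,8,9}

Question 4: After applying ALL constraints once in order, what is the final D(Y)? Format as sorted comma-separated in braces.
Answer: {3,4,6,7,9}

Derivation:
Constraint 1 (X < V) on D(X)={5,8,9} D(V)={4,6,8,9}: X {5,8,9}->{5,8}; V {4,6,8,9}->{6,8,9}
Constraint 2 (W < V) on D(W)={3,4,6} D(V)={6,8,9}: no change
Constraint 3 (Y != X) on D(Y)={3,4,6,7,9} D(X)={5,8}: no change
So after all 3 constraints: D(Y) = {3,4,6,7,9}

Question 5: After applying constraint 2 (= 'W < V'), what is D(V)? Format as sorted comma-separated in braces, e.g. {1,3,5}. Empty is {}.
Answer: {6,8,9}

Derivation:
Constraint 1 (X < V) on D(X)={5,8,9} D(V)={4,6,8,9}: X {5,8,9}->{5,8}; V {4,6,8,9}->{6,8,9}
Constraint 2 (W < V) on D(W)={3,4,6} D(V)={6,8,9}: no change
So after constraint 2: D(V) = {6,8,9}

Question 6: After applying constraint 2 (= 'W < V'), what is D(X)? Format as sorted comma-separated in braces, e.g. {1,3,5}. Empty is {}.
Constraint 1 (X < V) on D(X)={5,8,9} D(V)={4,6,8,9}: X {5,8,9}->{5,8}; V {4,6,8,9}->{6,8,9}
Constraint 2 (W < V) on D(W)={3,4,6} D(V)={6,8,9}: no change
So after constraint 2: D(X) = {5,8}

Answer: {5,8}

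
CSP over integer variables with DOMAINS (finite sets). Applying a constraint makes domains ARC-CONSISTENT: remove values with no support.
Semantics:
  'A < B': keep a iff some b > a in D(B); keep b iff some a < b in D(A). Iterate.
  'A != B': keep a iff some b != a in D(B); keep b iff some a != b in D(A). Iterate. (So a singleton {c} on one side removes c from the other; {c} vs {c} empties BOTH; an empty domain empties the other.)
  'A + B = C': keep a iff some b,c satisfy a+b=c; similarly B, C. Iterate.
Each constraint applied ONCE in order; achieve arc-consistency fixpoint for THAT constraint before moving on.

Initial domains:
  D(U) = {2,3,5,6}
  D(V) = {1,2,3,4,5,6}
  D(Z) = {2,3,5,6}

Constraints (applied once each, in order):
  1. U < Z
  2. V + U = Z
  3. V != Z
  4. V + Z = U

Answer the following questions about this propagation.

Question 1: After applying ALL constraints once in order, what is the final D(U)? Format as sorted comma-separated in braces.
Answer: {5}

Derivation:
Constraint 1 (U < Z) on D(U)={2,3,5,6} D(Z)={2,3,5,6}: U {2,3,5,6}->{2,3,5}; Z {2,3,5,6}->{3,5,6}
Constraint 2 (V + U = Z) on D(V)={1,2,3,4,5,6} D(U)={2,3,5} D(Z)={3,5,6}: V {1,2,3,4,5,6}->{1,2,3,4}
Constraint 3 (V != Z) on D(V)={1,2,3,4} D(Z)={3,5,6}: no change
Constraint 4 (V + Z = U) on D(V)={1,2,3,4} D(Z)={3,5,6} D(U)={2,3,5}: V {1,2,3,4}->{2}; Z {3,5,6}->{3}; U {2,3,5}->{5}
So after all 4 constraints: D(U) = {5}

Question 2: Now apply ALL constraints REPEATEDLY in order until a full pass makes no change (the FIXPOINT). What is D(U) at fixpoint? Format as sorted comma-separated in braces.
pass 0 (initial): D(U)={2,3,5,6}
pass 1: U {2,3,5,6}->{5}; V {1,2,3,4,5,6}->{2}; Z {2,3,5,6}->{3}
pass 2: U {5}->{}; V {2}->{}; Z {3}->{}
pass 3: no change
Fixpoint after 3 passes: D(U) = {}

Answer: {}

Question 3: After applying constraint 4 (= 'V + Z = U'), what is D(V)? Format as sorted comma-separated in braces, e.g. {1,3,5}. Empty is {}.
Constraint 1 (U < Z) on D(U)={2,3,5,6} D(Z)={2,3,5,6}: U {2,3,5,6}->{2,3,5}; Z {2,3,5,6}->{3,5,6}
Constraint 2 (V + U = Z) on D(V)={1,2,3,4,5,6} D(U)={2,3,5} D(Z)={3,5,6}: V {1,2,3,4,5,6}->{1,2,3,4}
Constraint 3 (V != Z) on D(V)={1,2,3,4} D(Z)={3,5,6}: no change
Constraint 4 (V + Z = U) on D(V)={1,2,3,4} D(Z)={3,5,6} D(U)={2,3,5}: V {1,2,3,4}->{2}; Z {3,5,6}->{3}; U {2,3,5}->{5}
So after constraint 4: D(V) = {2}

Answer: {2}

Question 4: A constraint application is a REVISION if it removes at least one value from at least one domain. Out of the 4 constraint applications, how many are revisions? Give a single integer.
Constraint 1 (U < Z) on D(U)={2,3,5,6} D(Z)={2,3,5,6}: U {2,3,5,6}->{2,3,5}; Z {2,3,5,6}->{3,5,6} => REVISION
Constraint 2 (V + U = Z) on D(V)={1,2,3,4,5,6} D(U)={2,3,5} D(Z)={3,5,6}: V {1,2,3,4,5,6}->{1,2,3,4} => REVISION
Constraint 3 (V != Z) on D(V)={1,2,3,4} D(Z)={3,5,6}: no change => not a revision
Constraint 4 (V + Z = U) on D(V)={1,2,3,4} D(Z)={3,5,6} D(U)={2,3,5}: V {1,2,3,4}->{2}; Z {3,5,6}->{3}; U {2,3,5}->{5} => REVISION
Total revisions = 3

Answer: 3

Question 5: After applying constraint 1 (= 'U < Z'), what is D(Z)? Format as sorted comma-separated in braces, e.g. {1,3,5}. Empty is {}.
Answer: {3,5,6}

Derivation:
Constraint 1 (U < Z) on D(U)={2,3,5,6} D(Z)={2,3,5,6}: U {2,3,5,6}->{2,3,5}; Z {2,3,5,6}->{3,5,6}
So after constraint 1: D(Z) = {3,5,6}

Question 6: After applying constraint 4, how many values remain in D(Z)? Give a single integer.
Constraint 1 (U < Z) on D(U)={2,3,5,6} D(Z)={2,3,5,6}: U {2,3,5,6}->{2,3,5}; Z {2,3,5,6}->{3,5,6}
Constraint 2 (V + U = Z) on D(V)={1,2,3,4,5,6} D(U)={2,3,5} D(Z)={3,5,6}: V {1,2,3,4,5,6}->{1,2,3,4}
Constraint 3 (V != Z) on D(V)={1,2,3,4} D(Z)={3,5,6}: no change
Constraint 4 (V + Z = U) on D(V)={1,2,3,4} D(Z)={3,5,6} D(U)={2,3,5}: V {1,2,3,4}->{2}; Z {3,5,6}->{3}; U {2,3,5}->{5}
So after constraint 4: D(Z)={3}, size = 1

Answer: 1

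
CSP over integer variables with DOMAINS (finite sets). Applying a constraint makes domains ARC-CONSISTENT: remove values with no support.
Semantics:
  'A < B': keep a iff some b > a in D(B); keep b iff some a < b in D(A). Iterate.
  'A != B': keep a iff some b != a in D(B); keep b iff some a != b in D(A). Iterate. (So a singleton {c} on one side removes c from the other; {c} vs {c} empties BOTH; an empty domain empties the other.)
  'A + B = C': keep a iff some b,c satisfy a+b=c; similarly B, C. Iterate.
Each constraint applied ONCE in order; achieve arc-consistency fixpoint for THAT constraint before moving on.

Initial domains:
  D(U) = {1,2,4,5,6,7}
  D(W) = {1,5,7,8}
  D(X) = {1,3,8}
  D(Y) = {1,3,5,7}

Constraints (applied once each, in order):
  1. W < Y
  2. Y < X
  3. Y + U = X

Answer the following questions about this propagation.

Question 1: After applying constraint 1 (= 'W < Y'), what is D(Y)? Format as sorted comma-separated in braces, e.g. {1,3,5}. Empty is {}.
Answer: {3,5,7}

Derivation:
Constraint 1 (W < Y) on D(W)={1,5,7,8} D(Y)={1,3,5,7}: W {1,5,7,8}->{1,5}; Y {1,3,5,7}->{3,5,7}
So after constraint 1: D(Y) = {3,5,7}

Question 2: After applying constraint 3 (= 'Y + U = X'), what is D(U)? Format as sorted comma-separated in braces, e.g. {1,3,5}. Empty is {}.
Answer: {1,5}

Derivation:
Constraint 1 (W < Y) on D(W)={1,5,7,8} D(Y)={1,3,5,7}: W {1,5,7,8}->{1,5}; Y {1,3,5,7}->{3,5,7}
Constraint 2 (Y < X) on D(Y)={3,5,7} D(X)={1,3,8}: X {1,3,8}->{8}
Constraint 3 (Y + U = X) on D(Y)={3,5,7} D(U)={1,2,4,5,6,7} D(X)={8}: Y {3,5,7}->{3,7}; U {1,2,4,5,6,7}->{1,5}
So after constraint 3: D(U) = {1,5}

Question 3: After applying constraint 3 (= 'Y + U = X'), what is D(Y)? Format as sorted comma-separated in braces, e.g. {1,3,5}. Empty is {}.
Constraint 1 (W < Y) on D(W)={1,5,7,8} D(Y)={1,3,5,7}: W {1,5,7,8}->{1,5}; Y {1,3,5,7}->{3,5,7}
Constraint 2 (Y < X) on D(Y)={3,5,7} D(X)={1,3,8}: X {1,3,8}->{8}
Constraint 3 (Y + U = X) on D(Y)={3,5,7} D(U)={1,2,4,5,6,7} D(X)={8}: Y {3,5,7}->{3,7}; U {1,2,4,5,6,7}->{1,5}
So after constraint 3: D(Y) = {3,7}

Answer: {3,7}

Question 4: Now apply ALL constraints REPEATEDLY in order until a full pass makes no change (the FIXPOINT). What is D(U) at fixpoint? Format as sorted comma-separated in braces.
pass 0 (initial): D(U)={1,2,4,5,6,7}
pass 1: U {1,2,4,5,6,7}->{1,5}; W {1,5,7,8}->{1,5}; X {1,3,8}->{8}; Y {1,3,5,7}->{3,7}
pass 2: no change
Fixpoint after 2 passes: D(U) = {1,5}

Answer: {1,5}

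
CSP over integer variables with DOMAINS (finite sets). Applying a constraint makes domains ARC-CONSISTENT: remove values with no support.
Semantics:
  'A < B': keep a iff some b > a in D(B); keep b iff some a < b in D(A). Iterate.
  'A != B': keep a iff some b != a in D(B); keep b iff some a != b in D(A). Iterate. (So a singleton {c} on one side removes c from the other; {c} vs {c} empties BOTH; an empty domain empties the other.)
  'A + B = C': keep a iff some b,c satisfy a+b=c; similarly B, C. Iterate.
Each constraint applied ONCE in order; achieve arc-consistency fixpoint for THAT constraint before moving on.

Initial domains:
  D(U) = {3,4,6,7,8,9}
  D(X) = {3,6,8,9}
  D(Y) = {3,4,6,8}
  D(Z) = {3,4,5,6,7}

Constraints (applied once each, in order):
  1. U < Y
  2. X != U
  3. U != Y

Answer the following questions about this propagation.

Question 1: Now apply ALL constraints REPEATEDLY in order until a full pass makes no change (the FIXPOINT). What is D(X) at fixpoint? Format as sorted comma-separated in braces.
Answer: {3,6,8,9}

Derivation:
pass 0 (initial): D(X)={3,6,8,9}
pass 1: U {3,4,6,7,8,9}->{3,4,6,7}; Y {3,4,6,8}->{4,6,8}
pass 2: no change
Fixpoint after 2 passes: D(X) = {3,6,8,9}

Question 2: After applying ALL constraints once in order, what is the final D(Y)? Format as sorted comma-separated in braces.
Answer: {4,6,8}

Derivation:
Constraint 1 (U < Y) on D(U)={3,4,6,7,8,9} D(Y)={3,4,6,8}: U {3,4,6,7,8,9}->{3,4,6,7}; Y {3,4,6,8}->{4,6,8}
Constraint 2 (X != U) on D(X)={3,6,8,9} D(U)={3,4,6,7}: no change
Constraint 3 (U != Y) on D(U)={3,4,6,7} D(Y)={4,6,8}: no change
So after all 3 constraints: D(Y) = {4,6,8}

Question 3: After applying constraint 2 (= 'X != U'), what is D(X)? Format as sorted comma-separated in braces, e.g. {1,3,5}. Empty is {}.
Answer: {3,6,8,9}

Derivation:
Constraint 1 (U < Y) on D(U)={3,4,6,7,8,9} D(Y)={3,4,6,8}: U {3,4,6,7,8,9}->{3,4,6,7}; Y {3,4,6,8}->{4,6,8}
Constraint 2 (X != U) on D(X)={3,6,8,9} D(U)={3,4,6,7}: no change
So after constraint 2: D(X) = {3,6,8,9}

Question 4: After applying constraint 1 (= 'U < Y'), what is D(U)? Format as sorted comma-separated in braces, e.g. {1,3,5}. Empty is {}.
Answer: {3,4,6,7}

Derivation:
Constraint 1 (U < Y) on D(U)={3,4,6,7,8,9} D(Y)={3,4,6,8}: U {3,4,6,7,8,9}->{3,4,6,7}; Y {3,4,6,8}->{4,6,8}
So after constraint 1: D(U) = {3,4,6,7}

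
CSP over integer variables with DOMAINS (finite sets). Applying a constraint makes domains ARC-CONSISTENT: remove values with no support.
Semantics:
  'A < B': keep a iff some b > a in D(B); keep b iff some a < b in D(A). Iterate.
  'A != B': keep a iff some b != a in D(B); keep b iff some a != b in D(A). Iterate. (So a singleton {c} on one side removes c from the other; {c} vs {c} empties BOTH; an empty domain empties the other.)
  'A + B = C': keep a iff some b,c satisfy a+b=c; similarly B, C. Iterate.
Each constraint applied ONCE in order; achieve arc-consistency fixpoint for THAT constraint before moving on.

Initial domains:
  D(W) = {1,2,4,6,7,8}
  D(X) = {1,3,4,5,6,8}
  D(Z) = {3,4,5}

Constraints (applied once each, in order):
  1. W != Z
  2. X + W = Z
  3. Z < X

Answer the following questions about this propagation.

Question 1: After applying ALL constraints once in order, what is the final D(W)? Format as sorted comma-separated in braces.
Answer: {1,2,4}

Derivation:
Constraint 1 (W != Z) on D(W)={1,2,4,6,7,8} D(Z)={3,4,5}: no change
Constraint 2 (X + W = Z) on D(X)={1,3,4,5,6,8} D(W)={1,2,4,6,7,8} D(Z)={3,4,5}: X {1,3,4,5,6,8}->{1,3,4}; W {1,2,4,6,7,8}->{1,2,4}
Constraint 3 (Z < X) on D(Z)={3,4,5} D(X)={1,3,4}: Z {3,4,5}->{3}; X {1,3,4}->{4}
So after all 3 constraints: D(W) = {1,2,4}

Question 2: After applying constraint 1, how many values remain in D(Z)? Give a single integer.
Answer: 3

Derivation:
Constraint 1 (W != Z) on D(W)={1,2,4,6,7,8} D(Z)={3,4,5}: no change
So after constraint 1: D(Z)={3,4,5}, size = 3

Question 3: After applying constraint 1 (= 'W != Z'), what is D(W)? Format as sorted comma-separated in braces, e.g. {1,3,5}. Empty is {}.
Answer: {1,2,4,6,7,8}

Derivation:
Constraint 1 (W != Z) on D(W)={1,2,4,6,7,8} D(Z)={3,4,5}: no change
So after constraint 1: D(W) = {1,2,4,6,7,8}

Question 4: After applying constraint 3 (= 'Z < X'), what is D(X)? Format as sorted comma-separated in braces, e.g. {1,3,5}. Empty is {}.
Constraint 1 (W != Z) on D(W)={1,2,4,6,7,8} D(Z)={3,4,5}: no change
Constraint 2 (X + W = Z) on D(X)={1,3,4,5,6,8} D(W)={1,2,4,6,7,8} D(Z)={3,4,5}: X {1,3,4,5,6,8}->{1,3,4}; W {1,2,4,6,7,8}->{1,2,4}
Constraint 3 (Z < X) on D(Z)={3,4,5} D(X)={1,3,4}: Z {3,4,5}->{3}; X {1,3,4}->{4}
So after constraint 3: D(X) = {4}

Answer: {4}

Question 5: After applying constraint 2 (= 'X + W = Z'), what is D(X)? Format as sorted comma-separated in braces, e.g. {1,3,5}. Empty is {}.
Answer: {1,3,4}

Derivation:
Constraint 1 (W != Z) on D(W)={1,2,4,6,7,8} D(Z)={3,4,5}: no change
Constraint 2 (X + W = Z) on D(X)={1,3,4,5,6,8} D(W)={1,2,4,6,7,8} D(Z)={3,4,5}: X {1,3,4,5,6,8}->{1,3,4}; W {1,2,4,6,7,8}->{1,2,4}
So after constraint 2: D(X) = {1,3,4}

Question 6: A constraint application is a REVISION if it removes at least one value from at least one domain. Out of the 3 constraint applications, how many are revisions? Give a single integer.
Constraint 1 (W != Z) on D(W)={1,2,4,6,7,8} D(Z)={3,4,5}: no change => not a revision
Constraint 2 (X + W = Z) on D(X)={1,3,4,5,6,8} D(W)={1,2,4,6,7,8} D(Z)={3,4,5}: X {1,3,4,5,6,8}->{1,3,4}; W {1,2,4,6,7,8}->{1,2,4} => REVISION
Constraint 3 (Z < X) on D(Z)={3,4,5} D(X)={1,3,4}: Z {3,4,5}->{3}; X {1,3,4}->{4} => REVISION
Total revisions = 2

Answer: 2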